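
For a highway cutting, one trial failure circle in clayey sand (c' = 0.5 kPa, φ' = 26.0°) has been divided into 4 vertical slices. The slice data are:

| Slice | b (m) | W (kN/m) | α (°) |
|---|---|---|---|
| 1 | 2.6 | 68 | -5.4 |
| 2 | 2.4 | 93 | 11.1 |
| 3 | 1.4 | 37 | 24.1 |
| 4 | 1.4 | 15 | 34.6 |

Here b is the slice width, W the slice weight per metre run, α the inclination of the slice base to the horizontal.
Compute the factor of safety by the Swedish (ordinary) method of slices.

FS = 2.97

Ordinary method of slices: FS = Σ[c'·Δl_i + (W_i cosα_i)·tanφ'] / Σ W_i sinα_i, with Δl_i = b_i / cosα_i.
Slice 1: Δl = 2.6/cos(-5.4°) = 2.612 m; N'_1 = 68·cos(-5.4°) = 67.7; c'Δl = 1.31; W sinα = -6.4
Slice 2: Δl = 2.4/cos11.1° = 2.446 m; N'_2 = 93·cos11.1° = 91.3; c'Δl = 1.22; W sinα = 17.9
Slice 3: Δl = 1.4/cos24.1° = 1.534 m; N'_3 = 37·cos24.1° = 33.8; c'Δl = 0.77; W sinα = 15.1
Slice 4: Δl = 1.4/cos34.6° = 1.701 m; N'_4 = 15·cos34.6° = 12.3; c'Δl = 0.85; W sinα = 8.5
Σc'Δl = 4.1 kN/m; ΣN' = 205.1 kN/m; ΣW sinα = 35.1 kN/m
Resisting = 4.1 + 205.1·tan26.0° = 4.1 + 100.0 = 104.2 kN/m
FS = 104.2 / 35.1 = 2.965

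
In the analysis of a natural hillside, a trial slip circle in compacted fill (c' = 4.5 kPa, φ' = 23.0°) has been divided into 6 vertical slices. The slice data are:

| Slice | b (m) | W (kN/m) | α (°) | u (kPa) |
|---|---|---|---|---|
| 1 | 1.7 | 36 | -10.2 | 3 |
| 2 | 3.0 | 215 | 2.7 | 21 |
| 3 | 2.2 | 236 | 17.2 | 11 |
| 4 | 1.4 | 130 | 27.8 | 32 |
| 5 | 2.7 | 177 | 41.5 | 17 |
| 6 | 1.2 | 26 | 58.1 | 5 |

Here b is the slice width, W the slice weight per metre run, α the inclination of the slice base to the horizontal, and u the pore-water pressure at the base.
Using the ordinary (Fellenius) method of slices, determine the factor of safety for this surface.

FS = 1.05

Ordinary method of slices: FS = Σ[c'·Δl_i + (W_i cosα_i − u_i·Δl_i)·tanφ'] / Σ W_i sinα_i, with Δl_i = b_i / cosα_i.
Slice 1: Δl = 1.7/cos(-10.2°) = 1.727 m; N'_1 = 36·cos(-10.2°) − 3·1.727 = 30.2; c'Δl = 7.77; W sinα = -6.4
Slice 2: Δl = 3.0/cos2.7° = 3.003 m; N'_2 = 215·cos2.7° − 21·3.003 = 151.7; c'Δl = 13.52; W sinα = 10.1
Slice 3: Δl = 2.2/cos17.2° = 2.303 m; N'_3 = 236·cos17.2° − 11·2.303 = 200.1; c'Δl = 10.36; W sinα = 69.8
Slice 4: Δl = 1.4/cos27.8° = 1.583 m; N'_4 = 130·cos27.8° − 32·1.583 = 64.4; c'Δl = 7.12; W sinα = 60.6
Slice 5: Δl = 2.7/cos41.5° = 3.605 m; N'_5 = 177·cos41.5° − 17·3.605 = 71.3; c'Δl = 16.22; W sinα = 117.3
Slice 6: Δl = 1.2/cos58.1° = 2.271 m; N'_6 = 26·cos58.1° − 5·2.271 = 2.4; c'Δl = 10.22; W sinα = 22.1
Σc'Δl = 65.2 kN/m; ΣN' = 520.1 kN/m; ΣW sinα = 273.5 kN/m
Resisting = 65.2 + 520.1·tan23.0° = 65.2 + 220.8 = 286.0 kN/m
FS = 286.0 / 273.5 = 1.045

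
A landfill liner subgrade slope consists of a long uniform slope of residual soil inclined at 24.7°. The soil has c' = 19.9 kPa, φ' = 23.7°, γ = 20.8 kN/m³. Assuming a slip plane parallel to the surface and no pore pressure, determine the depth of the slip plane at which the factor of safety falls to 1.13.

Setting FS = 1.13 in FS = [c' + γz cos²β tanφ'] / [γz sinβ cosβ] and solving for z:
z = c' / [γ cosβ (FS·sinβ − cosβ·tanφ')]
  = 19.9 / [20.8·cos24.7°·(1.13·sin24.7° − cos24.7°·tan23.7°)]
  = 19.9 / [20.8·0.9085·(1.13·0.4179 − 0.9085·0.4390)]
  = 19.9 / 1.3867 = 14.351 m

z = 14.35 m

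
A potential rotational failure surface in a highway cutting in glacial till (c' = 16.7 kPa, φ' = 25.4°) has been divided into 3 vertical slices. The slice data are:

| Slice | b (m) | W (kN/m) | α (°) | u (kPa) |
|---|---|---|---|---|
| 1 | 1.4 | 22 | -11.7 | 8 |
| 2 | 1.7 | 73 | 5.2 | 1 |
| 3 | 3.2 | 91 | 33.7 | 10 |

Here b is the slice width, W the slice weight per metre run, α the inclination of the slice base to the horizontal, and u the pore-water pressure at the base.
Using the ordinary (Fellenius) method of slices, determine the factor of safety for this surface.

Ordinary method of slices: FS = Σ[c'·Δl_i + (W_i cosα_i − u_i·Δl_i)·tanφ'] / Σ W_i sinα_i, with Δl_i = b_i / cosα_i.
Slice 1: Δl = 1.4/cos(-11.7°) = 1.430 m; N'_1 = 22·cos(-11.7°) − 8·1.430 = 10.1; c'Δl = 23.88; W sinα = -4.5
Slice 2: Δl = 1.7/cos5.2° = 1.707 m; N'_2 = 73·cos5.2° − 1·1.707 = 71.0; c'Δl = 28.51; W sinα = 6.6
Slice 3: Δl = 3.2/cos33.7° = 3.846 m; N'_3 = 91·cos33.7° − 10·3.846 = 37.2; c'Δl = 64.23; W sinα = 50.5
Σc'Δl = 116.6 kN/m; ΣN' = 118.3 kN/m; ΣW sinα = 52.6 kN/m
Resisting = 116.6 + 118.3·tan25.4° = 116.6 + 56.2 = 172.8 kN/m
FS = 172.8 / 52.6 = 3.283

FS = 3.28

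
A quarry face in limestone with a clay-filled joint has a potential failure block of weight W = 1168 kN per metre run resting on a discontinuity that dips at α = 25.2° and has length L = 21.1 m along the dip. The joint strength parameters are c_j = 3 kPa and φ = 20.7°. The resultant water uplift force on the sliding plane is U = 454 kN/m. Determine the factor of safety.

FS = 0.59

Resolving the block weight along and normal to the plane and applying the Mohr–Coulomb strength on the joint:
N' = W cosα − U = 1168·cos25.2° − 454 = 602.8 kN/m
Driving force T = W sinα = 1168·sin25.2° = 497.3 kN/m
Resisting force R = c_j·L + N'·tanφ = 3·21.1 + 602.8·tan20.7° = 63.3 + 227.8 = 291.1 kN/m
FS = R / T = 291.1 / 497.3 = 0.585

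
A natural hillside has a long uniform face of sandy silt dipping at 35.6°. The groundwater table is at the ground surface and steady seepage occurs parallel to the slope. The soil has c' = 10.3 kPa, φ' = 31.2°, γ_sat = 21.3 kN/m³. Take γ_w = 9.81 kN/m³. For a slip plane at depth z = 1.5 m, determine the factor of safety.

FS = 1.14

With seepage parallel to the slope and the water table at the surface, the effective normal stress on the slip plane uses the buoyant unit weight γ' = γ_sat − γ_w while the driving shear stress uses γ_sat:
FS = [c' + γ' z cos²β tanφ'] / [γ_sat z sinβ cosβ]
γ' = 21.3 − 9.81 = 11.49 kN/m³
Numerator = 10.3 + 11.49·1.5·cos²35.6°·tan31.2° = 10.3 + 11.49·1.5·0.6611·0.6056 = 17.201 kPa
Denominator = 21.3·1.5·sin35.6°·cos35.6° = 21.3·1.5·0.5821·0.8131 = 15.123 kPa
FS = 17.201 / 15.123 = 1.137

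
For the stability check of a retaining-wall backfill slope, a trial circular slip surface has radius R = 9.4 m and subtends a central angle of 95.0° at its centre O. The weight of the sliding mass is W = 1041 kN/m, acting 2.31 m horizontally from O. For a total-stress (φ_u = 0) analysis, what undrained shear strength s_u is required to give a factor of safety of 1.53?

s_u = 25.1 kPa

FS = s_u·L_a·R / (W·d), so s_u = FS·W·d / (L_a·R).
Arc length L_a = R·θ = 9.4·(95.0°·π/180) = 9.4·1.6581 = 15.59 m
s_u = 1.53·1041·2.31 / (15.59·9.4) = 3679.2 / 146.51 = 25.11 kPa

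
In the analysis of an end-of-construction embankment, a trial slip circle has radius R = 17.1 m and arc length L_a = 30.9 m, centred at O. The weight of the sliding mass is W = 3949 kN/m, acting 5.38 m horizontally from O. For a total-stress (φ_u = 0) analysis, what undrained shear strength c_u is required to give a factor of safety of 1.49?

c_u = 59.9 kPa

FS = c_u·L_a·R / (W·d), so c_u = FS·W·d / (L_a·R).
c_u = 1.49·3949·5.38 / (30.90·17.1) = 31656.0 / 528.39 = 59.91 kPa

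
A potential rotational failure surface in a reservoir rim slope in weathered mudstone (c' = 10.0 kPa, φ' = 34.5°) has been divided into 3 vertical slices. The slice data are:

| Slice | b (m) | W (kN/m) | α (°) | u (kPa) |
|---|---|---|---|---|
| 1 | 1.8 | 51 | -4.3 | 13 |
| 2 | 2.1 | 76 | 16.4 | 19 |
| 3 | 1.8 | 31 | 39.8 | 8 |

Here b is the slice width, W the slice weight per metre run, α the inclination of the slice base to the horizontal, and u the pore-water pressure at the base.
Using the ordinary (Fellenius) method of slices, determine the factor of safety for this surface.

Ordinary method of slices: FS = Σ[c'·Δl_i + (W_i cosα_i − u_i·Δl_i)·tanφ'] / Σ W_i sinα_i, with Δl_i = b_i / cosα_i.
Slice 1: Δl = 1.8/cos(-4.3°) = 1.805 m; N'_1 = 51·cos(-4.3°) − 13·1.805 = 27.4; c'Δl = 18.05; W sinα = -3.8
Slice 2: Δl = 2.1/cos16.4° = 2.189 m; N'_2 = 76·cos16.4° − 19·2.189 = 31.3; c'Δl = 21.89; W sinα = 21.5
Slice 3: Δl = 1.8/cos39.8° = 2.343 m; N'_3 = 31·cos39.8° − 8·2.343 = 5.1; c'Δl = 23.43; W sinα = 19.8
Σc'Δl = 63.4 kN/m; ΣN' = 63.8 kN/m; ΣW sinα = 37.5 kN/m
Resisting = 63.4 + 63.8·tan34.5° = 63.4 + 43.8 = 107.2 kN/m
FS = 107.2 / 37.5 = 2.861

FS = 2.86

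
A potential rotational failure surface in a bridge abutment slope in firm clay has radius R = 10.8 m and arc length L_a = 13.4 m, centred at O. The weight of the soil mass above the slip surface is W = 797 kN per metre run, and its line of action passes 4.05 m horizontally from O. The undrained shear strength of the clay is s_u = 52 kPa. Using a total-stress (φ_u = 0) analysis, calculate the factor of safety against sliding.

FS = 2.33

Taking moments about the centre O, the resisting moment is provided by the undrained shear strength acting along the arc:
M_R = s_u·L_a·R = 52·13.40·10.8 = 7525.4 kN·m/m
M_D = W·d = 797·4.05 = 3227.8 kN·m/m
FS = M_R / M_D = 7525.4 / 3227.8 = 2.331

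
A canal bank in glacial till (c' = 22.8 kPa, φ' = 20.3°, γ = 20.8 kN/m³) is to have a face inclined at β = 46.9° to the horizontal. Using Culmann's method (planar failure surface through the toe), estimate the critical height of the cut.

H_c = 28.37 m

Culmann's analysis gives the critical failure plane at α_cr = (β + φ')/2 = (46.9 + 20.3)/2 = 33.6°, and the critical height
H_c = (4c'/γ) · sinβ cosφ' / [1 − cos(β − φ')]
    = (4·22.8/20.8) · sin46.9°·cos20.3° / [1 − cos(26.6°)]
    = 4.385 · 0.7302·0.9379 / [1 − 0.8942]
    = 4.385 · 0.6848 / 0.1058
    = 28.37 m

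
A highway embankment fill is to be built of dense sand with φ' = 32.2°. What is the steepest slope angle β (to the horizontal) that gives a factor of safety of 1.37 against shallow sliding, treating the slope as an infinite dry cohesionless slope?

β = 24.7°

For an infinite dry cohesionless slope FS = tanφ'/tanβ, so tanβ = tanφ' / FS.
tanβ = tan32.2° / 1.37 = 0.6297 / 1.37 = 0.4597
β = arctan(0.4597) = 24.69°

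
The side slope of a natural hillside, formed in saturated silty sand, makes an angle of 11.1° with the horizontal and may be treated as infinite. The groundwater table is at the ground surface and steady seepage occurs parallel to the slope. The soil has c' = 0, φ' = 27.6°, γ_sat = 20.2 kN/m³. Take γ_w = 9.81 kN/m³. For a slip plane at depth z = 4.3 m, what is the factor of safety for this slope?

With seepage parallel to the slope and the water table at the surface, the effective normal stress on the slip plane uses the buoyant unit weight γ' = γ_sat − γ_w while the driving shear stress uses γ_sat:
FS = [c' + γ' z cos²β tanφ'] / [γ_sat z sinβ cosβ]
(For c' = 0 this reduces to FS = (γ'/γ_sat)·tanφ'/tanβ.)
γ' = 20.2 − 9.81 = 10.39 kN/m³
Numerator = 0.0 + 10.39·4.3·cos²11.1°·tan27.6° = 0.0 + 10.39·4.3·0.9629·0.5228 = 22.491 kPa
Denominator = 20.2·4.3·sin11.1°·cos11.1° = 20.2·4.3·0.1925·0.9813 = 16.410 kPa
FS = 22.491 / 16.410 = 1.371

FS = 1.37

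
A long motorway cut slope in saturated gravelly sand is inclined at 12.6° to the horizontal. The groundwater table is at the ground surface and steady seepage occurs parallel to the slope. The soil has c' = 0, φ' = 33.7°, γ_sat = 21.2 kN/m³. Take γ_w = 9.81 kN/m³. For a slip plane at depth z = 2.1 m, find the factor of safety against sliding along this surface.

FS = 1.60

With seepage parallel to the slope and the water table at the surface, the effective normal stress on the slip plane uses the buoyant unit weight γ' = γ_sat − γ_w while the driving shear stress uses γ_sat:
FS = [c' + γ' z cos²β tanφ'] / [γ_sat z sinβ cosβ]
(For c' = 0 this reduces to FS = (γ'/γ_sat)·tanφ'/tanβ.)
γ' = 21.2 − 9.81 = 11.39 kN/m³
Numerator = 0.0 + 11.39·2.1·cos²12.6°·tan33.7° = 0.0 + 11.39·2.1·0.9524·0.6669 = 15.193 kPa
Denominator = 21.2·2.1·sin12.6°·cos12.6° = 21.2·2.1·0.2181·0.9759 = 9.478 kPa
FS = 15.193 / 9.478 = 1.603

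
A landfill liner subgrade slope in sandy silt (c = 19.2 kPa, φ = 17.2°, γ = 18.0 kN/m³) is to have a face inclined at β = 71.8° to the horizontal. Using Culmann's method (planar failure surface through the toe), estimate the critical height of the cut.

Culmann's analysis gives the critical failure plane at α_cr = (β + φ)/2 = (71.8 + 17.2)/2 = 44.5°, and the critical height
H_c = (4c/γ) · sinβ cosφ / [1 − cos(β − φ)]
    = (4·19.2/18.0) · sin71.8°·cos17.2° / [1 − cos(54.6°)]
    = 4.267 · 0.9500·0.9553 / [1 − 0.5793]
    = 4.267 · 0.9075 / 0.4207
    = 9.20 m

H_c = 9.20 m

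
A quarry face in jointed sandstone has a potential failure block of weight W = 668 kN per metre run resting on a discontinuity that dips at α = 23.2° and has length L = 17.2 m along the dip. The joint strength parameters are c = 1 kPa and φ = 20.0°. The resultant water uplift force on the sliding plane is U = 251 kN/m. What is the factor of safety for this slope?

Resolving the block weight along and normal to the plane and applying the Mohr–Coulomb strength on the joint:
N' = W cosα − U = 668·cos23.2° − 251 = 363.0 kN/m
Driving force T = W sinα = 668·sin23.2° = 263.2 kN/m
Resisting force R = c·L + N'·tanφ = 1·17.2 + 363.0·tan20.0° = 17.2 + 132.1 = 149.3 kN/m
FS = R / T = 149.3 / 263.2 = 0.567

FS = 0.57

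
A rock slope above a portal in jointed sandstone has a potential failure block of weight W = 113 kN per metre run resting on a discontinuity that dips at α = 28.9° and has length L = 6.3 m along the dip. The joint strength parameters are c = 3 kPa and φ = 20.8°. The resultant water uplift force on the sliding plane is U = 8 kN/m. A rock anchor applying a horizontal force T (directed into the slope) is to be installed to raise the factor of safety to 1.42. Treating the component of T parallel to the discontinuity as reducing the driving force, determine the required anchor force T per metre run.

T = 17 kN/m

Resolving forces along and normal to the sliding plane, with the horizontal anchor force T adding T·sinα to the effective normal force and T·cosα acting up the plane against the driving force:
FS = [cL + (W cosα − U + T sinα) tanφ] / [W sinα − T cosα]
Without the anchor: N' = 90.9 kN/m, driving T_d = 54.6 kN/m, resisting R = 3·6.3 + 90.9·tan20.8° = 53.4 kN/m, FS = 0.98.
Setting FS = 1.42 and solving for T:
1.42·(54.6 − T cos28.9°) = 53.4 + T sin28.9°·tan20.8°
T·(sin28.9°·tan20.8° + 1.42·cos28.9°) = 1.42·54.6 − 53.4
T·(0.4833·0.3799 + 1.42·0.8755) = 77.5 − 53.4 = 24.1
T·1.4267 = 24.1
T = 16.9 kN/m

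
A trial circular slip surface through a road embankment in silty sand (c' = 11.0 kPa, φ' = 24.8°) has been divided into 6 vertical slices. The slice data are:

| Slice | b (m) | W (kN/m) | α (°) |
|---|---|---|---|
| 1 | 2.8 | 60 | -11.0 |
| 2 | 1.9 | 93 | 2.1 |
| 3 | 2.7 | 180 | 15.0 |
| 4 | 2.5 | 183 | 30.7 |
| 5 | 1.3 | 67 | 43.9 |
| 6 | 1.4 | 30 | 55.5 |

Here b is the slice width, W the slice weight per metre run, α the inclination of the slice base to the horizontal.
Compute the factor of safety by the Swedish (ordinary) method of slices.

Ordinary method of slices: FS = Σ[c'·Δl_i + (W_i cosα_i)·tanφ'] / Σ W_i sinα_i, with Δl_i = b_i / cosα_i.
Slice 1: Δl = 2.8/cos(-11.0°) = 2.852 m; N'_1 = 60·cos(-11.0°) = 58.9; c'Δl = 31.38; W sinα = -11.4
Slice 2: Δl = 1.9/cos2.1° = 1.901 m; N'_2 = 93·cos2.1° = 92.9; c'Δl = 20.91; W sinα = 3.4
Slice 3: Δl = 2.7/cos15.0° = 2.795 m; N'_3 = 180·cos15.0° = 173.9; c'Δl = 30.75; W sinα = 46.6
Slice 4: Δl = 2.5/cos30.7° = 2.907 m; N'_4 = 183·cos30.7° = 157.4; c'Δl = 31.98; W sinα = 93.4
Slice 5: Δl = 1.3/cos43.9° = 1.804 m; N'_5 = 67·cos43.9° = 48.3; c'Δl = 19.85; W sinα = 46.5
Slice 6: Δl = 1.4/cos55.5° = 2.472 m; N'_6 = 30·cos55.5° = 17.0; c'Δl = 27.19; W sinα = 24.7
Σc'Δl = 162.1 kN/m; ΣN' = 548.3 kN/m; ΣW sinα = 203.2 kN/m
Resisting = 162.1 + 548.3·tan24.8° = 162.1 + 253.4 = 415.4 kN/m
FS = 415.4 / 203.2 = 2.045

FS = 2.04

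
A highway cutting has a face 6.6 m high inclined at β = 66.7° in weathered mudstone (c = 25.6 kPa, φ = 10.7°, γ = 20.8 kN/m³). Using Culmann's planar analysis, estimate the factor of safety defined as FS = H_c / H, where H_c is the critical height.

FS = 1.53

H_c = (4c/γ) · sinβ cosφ / [1 − cos(β − φ)]
    = (4·25.6/20.8) · sin66.7°·cos10.7° / [1 − cos56.0°]
    = 4.923 · 0.9025 / 0.4408 = 10.08 m
FS = H_c / H = 10.08 / 6.6 = 1.527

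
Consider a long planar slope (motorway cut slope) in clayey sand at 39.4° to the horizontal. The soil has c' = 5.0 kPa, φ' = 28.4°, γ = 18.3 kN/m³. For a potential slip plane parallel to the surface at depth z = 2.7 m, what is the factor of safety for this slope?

For an infinite slope with a slip plane parallel to the surface (no pore pressure): FS = [c' + γz cos²β tanφ'] / [γz sinβ cosβ].
γz = 18.3·2.7 = 49.41 kN/m²
Numerator = 5.0 + 49.41·cos²39.4°·tan28.4° = 5.0 + 49.41·0.5971·0.5407 = 20.953 kPa
Denominator = 49.41·sin39.4°·cos39.4° = 49.41·0.6347·0.7727 = 24.234 kPa
FS = 20.953 / 24.234 = 0.865

FS = 0.86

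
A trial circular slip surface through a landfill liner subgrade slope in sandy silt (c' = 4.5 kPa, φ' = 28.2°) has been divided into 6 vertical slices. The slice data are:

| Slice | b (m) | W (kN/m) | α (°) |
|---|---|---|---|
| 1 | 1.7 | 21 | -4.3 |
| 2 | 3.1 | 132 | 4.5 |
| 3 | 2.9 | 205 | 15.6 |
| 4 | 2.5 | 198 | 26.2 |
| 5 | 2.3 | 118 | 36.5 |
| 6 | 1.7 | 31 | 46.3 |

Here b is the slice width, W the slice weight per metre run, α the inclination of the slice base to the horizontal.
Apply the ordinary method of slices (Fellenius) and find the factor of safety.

Ordinary method of slices: FS = Σ[c'·Δl_i + (W_i cosα_i)·tanφ'] / Σ W_i sinα_i, with Δl_i = b_i / cosα_i.
Slice 1: Δl = 1.7/cos(-4.3°) = 1.705 m; N'_1 = 21·cos(-4.3°) = 20.9; c'Δl = 7.67; W sinα = -1.6
Slice 2: Δl = 3.1/cos4.5° = 3.110 m; N'_2 = 132·cos4.5° = 131.6; c'Δl = 13.99; W sinα = 10.4
Slice 3: Δl = 2.9/cos15.6° = 3.011 m; N'_3 = 205·cos15.6° = 197.4; c'Δl = 13.55; W sinα = 55.1
Slice 4: Δl = 2.5/cos26.2° = 2.786 m; N'_4 = 198·cos26.2° = 177.7; c'Δl = 12.54; W sinα = 87.4
Slice 5: Δl = 2.3/cos36.5° = 2.861 m; N'_5 = 118·cos36.5° = 94.9; c'Δl = 12.88; W sinα = 70.2
Slice 6: Δl = 1.7/cos46.3° = 2.461 m; N'_6 = 31·cos46.3° = 21.4; c'Δl = 11.07; W sinα = 22.4
Σc'Δl = 71.7 kN/m; ΣN' = 643.9 kN/m; ΣW sinα = 243.9 kN/m
Resisting = 71.7 + 643.9·tan28.2° = 71.7 + 345.3 = 417.0 kN/m
FS = 417.0 / 243.9 = 1.709

FS = 1.71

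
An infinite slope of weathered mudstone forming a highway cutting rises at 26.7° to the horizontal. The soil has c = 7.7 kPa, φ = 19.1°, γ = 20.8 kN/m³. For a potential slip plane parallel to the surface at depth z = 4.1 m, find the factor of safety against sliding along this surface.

For an infinite slope with a slip plane parallel to the surface (no pore pressure): FS = [c + γz cos²β tanφ] / [γz sinβ cosβ].
γz = 20.8·4.1 = 85.28 kN/m²
Numerator = 7.7 + 85.28·cos²26.7°·tan19.1° = 7.7 + 85.28·0.7981·0.3463 = 31.269 kPa
Denominator = 85.28·sin26.7°·cos26.7° = 85.28·0.4493·0.8934 = 34.232 kPa
FS = 31.269 / 34.232 = 0.913

FS = 0.91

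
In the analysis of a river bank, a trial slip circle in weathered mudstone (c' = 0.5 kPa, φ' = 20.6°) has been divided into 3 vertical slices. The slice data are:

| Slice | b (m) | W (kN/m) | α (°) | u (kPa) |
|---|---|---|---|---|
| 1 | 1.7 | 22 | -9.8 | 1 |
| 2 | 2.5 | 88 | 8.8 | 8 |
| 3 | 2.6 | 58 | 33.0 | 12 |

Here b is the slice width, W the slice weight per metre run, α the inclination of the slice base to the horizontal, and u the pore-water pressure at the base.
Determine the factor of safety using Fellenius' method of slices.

Ordinary method of slices: FS = Σ[c'·Δl_i + (W_i cosα_i − u_i·Δl_i)·tanφ'] / Σ W_i sinα_i, with Δl_i = b_i / cosα_i.
Slice 1: Δl = 1.7/cos(-9.8°) = 1.725 m; N'_1 = 22·cos(-9.8°) − 1·1.725 = 20.0; c'Δl = 0.86; W sinα = -3.7
Slice 2: Δl = 2.5/cos8.8° = 2.530 m; N'_2 = 88·cos8.8° − 8·2.530 = 66.7; c'Δl = 1.26; W sinα = 13.5
Slice 3: Δl = 2.6/cos33.0° = 3.100 m; N'_3 = 58·cos33.0° − 12·3.100 = 11.4; c'Δl = 1.55; W sinα = 31.6
Σc'Δl = 3.7 kN/m; ΣN' = 98.1 kN/m; ΣW sinα = 41.3 kN/m
Resisting = 3.7 + 98.1·tan20.6° = 3.7 + 36.9 = 40.6 kN/m
FS = 40.6 / 41.3 = 0.982

FS = 0.98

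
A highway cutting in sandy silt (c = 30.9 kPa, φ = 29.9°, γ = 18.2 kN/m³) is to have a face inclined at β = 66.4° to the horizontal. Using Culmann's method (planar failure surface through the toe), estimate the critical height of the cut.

Culmann's analysis gives the critical failure plane at α_cr = (β + φ)/2 = (66.4 + 29.9)/2 = 48.2°, and the critical height
H_c = (4c/γ) · sinβ cosφ / [1 − cos(β − φ)]
    = (4·30.9/18.2) · sin66.4°·cos29.9° / [1 − cos(36.5°)]
    = 6.791 · 0.9164·0.8669 / [1 − 0.8039]
    = 6.791 · 0.7944 / 0.1961
    = 27.50 m

H_c = 27.50 m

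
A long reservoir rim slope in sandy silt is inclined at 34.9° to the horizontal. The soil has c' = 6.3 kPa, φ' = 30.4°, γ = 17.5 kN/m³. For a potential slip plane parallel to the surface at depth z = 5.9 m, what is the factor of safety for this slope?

FS = 0.97

For an infinite slope with a slip plane parallel to the surface (no pore pressure): FS = [c' + γz cos²β tanφ'] / [γz sinβ cosβ].
γz = 17.5·5.9 = 103.25 kN/m²
Numerator = 6.3 + 103.25·cos²34.9°·tan30.4° = 6.3 + 103.25·0.6726·0.5867 = 47.047 kPa
Denominator = 103.25·sin34.9°·cos34.9° = 103.25·0.5721·0.8202 = 48.450 kPa
FS = 47.047 / 48.450 = 0.971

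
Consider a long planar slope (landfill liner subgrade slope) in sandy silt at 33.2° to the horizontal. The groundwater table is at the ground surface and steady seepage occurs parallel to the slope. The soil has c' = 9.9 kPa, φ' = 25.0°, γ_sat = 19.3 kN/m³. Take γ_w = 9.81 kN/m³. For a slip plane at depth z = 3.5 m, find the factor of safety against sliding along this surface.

FS = 0.67

With seepage parallel to the slope and the water table at the surface, the effective normal stress on the slip plane uses the buoyant unit weight γ' = γ_sat − γ_w while the driving shear stress uses γ_sat:
FS = [c' + γ' z cos²β tanφ'] / [γ_sat z sinβ cosβ]
γ' = 19.3 − 9.81 = 9.49 kN/m³
Numerator = 9.9 + 9.49·3.5·cos²33.2°·tan25.0° = 9.9 + 9.49·3.5·0.7002·0.4663 = 20.745 kPa
Denominator = 19.3·3.5·sin33.2°·cos33.2° = 19.3·3.5·0.5476·0.8368 = 30.950 kPa
FS = 20.745 / 30.950 = 0.670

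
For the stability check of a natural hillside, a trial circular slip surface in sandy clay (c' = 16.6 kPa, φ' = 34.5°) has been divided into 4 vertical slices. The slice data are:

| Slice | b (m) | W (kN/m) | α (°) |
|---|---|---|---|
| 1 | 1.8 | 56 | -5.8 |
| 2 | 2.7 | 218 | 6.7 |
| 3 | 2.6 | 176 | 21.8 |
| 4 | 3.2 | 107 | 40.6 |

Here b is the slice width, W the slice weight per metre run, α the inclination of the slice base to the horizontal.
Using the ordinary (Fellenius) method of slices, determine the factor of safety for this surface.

Ordinary method of slices: FS = Σ[c'·Δl_i + (W_i cosα_i)·tanφ'] / Σ W_i sinα_i, with Δl_i = b_i / cosα_i.
Slice 1: Δl = 1.8/cos(-5.8°) = 1.809 m; N'_1 = 56·cos(-5.8°) = 55.7; c'Δl = 30.03; W sinα = -5.7
Slice 2: Δl = 2.7/cos6.7° = 2.719 m; N'_2 = 218·cos6.7° = 216.5; c'Δl = 45.13; W sinα = 25.4
Slice 3: Δl = 2.6/cos21.8° = 2.800 m; N'_3 = 176·cos21.8° = 163.4; c'Δl = 46.48; W sinα = 65.4
Slice 4: Δl = 3.2/cos40.6° = 4.215 m; N'_4 = 107·cos40.6° = 81.2; c'Δl = 69.96; W sinα = 69.6
Σc'Δl = 191.6 kN/m; ΣN' = 516.9 kN/m; ΣW sinα = 154.8 kN/m
Resisting = 191.6 + 516.9·tan34.5° = 191.6 + 355.2 = 546.8 kN/m
FS = 546.8 / 154.8 = 3.533

FS = 3.53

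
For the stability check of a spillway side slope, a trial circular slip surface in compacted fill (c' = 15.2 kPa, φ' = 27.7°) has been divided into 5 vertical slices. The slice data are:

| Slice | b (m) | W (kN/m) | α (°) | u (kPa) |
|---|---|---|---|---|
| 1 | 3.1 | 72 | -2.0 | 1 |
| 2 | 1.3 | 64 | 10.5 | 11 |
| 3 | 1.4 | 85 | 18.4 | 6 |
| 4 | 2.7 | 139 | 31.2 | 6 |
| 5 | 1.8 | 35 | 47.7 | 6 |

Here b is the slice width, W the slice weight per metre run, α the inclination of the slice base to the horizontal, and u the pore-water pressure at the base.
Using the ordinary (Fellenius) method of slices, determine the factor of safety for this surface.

FS = 2.49

Ordinary method of slices: FS = Σ[c'·Δl_i + (W_i cosα_i − u_i·Δl_i)·tanφ'] / Σ W_i sinα_i, with Δl_i = b_i / cosα_i.
Slice 1: Δl = 3.1/cos(-2.0°) = 3.102 m; N'_1 = 72·cos(-2.0°) − 1·3.102 = 68.9; c'Δl = 47.15; W sinα = -2.5
Slice 2: Δl = 1.3/cos10.5° = 1.322 m; N'_2 = 64·cos10.5° − 11·1.322 = 48.4; c'Δl = 20.10; W sinα = 11.7
Slice 3: Δl = 1.4/cos18.4° = 1.475 m; N'_3 = 85·cos18.4° − 6·1.475 = 71.8; c'Δl = 22.43; W sinα = 26.8
Slice 4: Δl = 2.7/cos31.2° = 3.157 m; N'_4 = 139·cos31.2° − 6·3.157 = 100.0; c'Δl = 47.98; W sinα = 72.0
Slice 5: Δl = 1.8/cos47.7° = 2.675 m; N'_5 = 35·cos47.7° − 6·2.675 = 7.5; c'Δl = 40.65; W sinα = 25.9
Σc'Δl = 178.3 kN/m; ΣN' = 296.5 kN/m; ΣW sinα = 133.9 kN/m
Resisting = 178.3 + 296.5·tan27.7° = 178.3 + 155.7 = 334.0 kN/m
FS = 334.0 / 133.9 = 2.495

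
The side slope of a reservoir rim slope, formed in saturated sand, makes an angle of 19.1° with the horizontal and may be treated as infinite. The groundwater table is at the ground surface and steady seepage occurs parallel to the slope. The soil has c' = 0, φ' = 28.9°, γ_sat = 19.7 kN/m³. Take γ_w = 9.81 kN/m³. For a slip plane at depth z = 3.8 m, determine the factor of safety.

With seepage parallel to the slope and the water table at the surface, the effective normal stress on the slip plane uses the buoyant unit weight γ' = γ_sat − γ_w while the driving shear stress uses γ_sat:
FS = [c' + γ' z cos²β tanφ'] / [γ_sat z sinβ cosβ]
(For c' = 0 this reduces to FS = (γ'/γ_sat)·tanφ'/tanβ.)
γ' = 19.7 − 9.81 = 9.89 kN/m³
Numerator = 0.0 + 9.89·3.8·cos²19.1°·tan28.9° = 0.0 + 9.89·3.8·0.8929·0.5520 = 18.525 kPa
Denominator = 19.7·3.8·sin19.1°·cos19.1° = 19.7·3.8·0.3272·0.9449 = 23.147 kPa
FS = 18.525 / 23.147 = 0.800

FS = 0.80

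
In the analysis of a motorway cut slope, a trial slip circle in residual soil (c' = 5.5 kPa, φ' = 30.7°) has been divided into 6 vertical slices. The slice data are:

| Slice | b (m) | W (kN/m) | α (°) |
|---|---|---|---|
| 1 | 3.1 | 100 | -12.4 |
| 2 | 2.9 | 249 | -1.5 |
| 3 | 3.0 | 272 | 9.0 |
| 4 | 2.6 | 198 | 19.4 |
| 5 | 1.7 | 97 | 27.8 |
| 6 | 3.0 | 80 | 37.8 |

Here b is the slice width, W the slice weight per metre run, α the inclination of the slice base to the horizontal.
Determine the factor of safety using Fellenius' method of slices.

FS = 3.79

Ordinary method of slices: FS = Σ[c'·Δl_i + (W_i cosα_i)·tanφ'] / Σ W_i sinα_i, with Δl_i = b_i / cosα_i.
Slice 1: Δl = 3.1/cos(-12.4°) = 3.174 m; N'_1 = 100·cos(-12.4°) = 97.7; c'Δl = 17.46; W sinα = -21.5
Slice 2: Δl = 2.9/cos(-1.5°) = 2.901 m; N'_2 = 249·cos(-1.5°) = 248.9; c'Δl = 15.96; W sinα = -6.5
Slice 3: Δl = 3.0/cos9.0° = 3.037 m; N'_3 = 272·cos9.0° = 268.7; c'Δl = 16.71; W sinα = 42.6
Slice 4: Δl = 2.6/cos19.4° = 2.757 m; N'_4 = 198·cos19.4° = 186.8; c'Δl = 15.16; W sinα = 65.8
Slice 5: Δl = 1.7/cos27.8° = 1.922 m; N'_5 = 97·cos27.8° = 85.8; c'Δl = 10.57; W sinα = 45.2
Slice 6: Δl = 3.0/cos37.8° = 3.797 m; N'_6 = 80·cos37.8° = 63.2; c'Δl = 20.88; W sinα = 49.0
Σc'Δl = 96.7 kN/m; ΣN' = 951.0 kN/m; ΣW sinα = 174.6 kN/m
Resisting = 96.7 + 951.0·tan30.7° = 96.7 + 564.7 = 661.4 kN/m
FS = 661.4 / 174.6 = 3.788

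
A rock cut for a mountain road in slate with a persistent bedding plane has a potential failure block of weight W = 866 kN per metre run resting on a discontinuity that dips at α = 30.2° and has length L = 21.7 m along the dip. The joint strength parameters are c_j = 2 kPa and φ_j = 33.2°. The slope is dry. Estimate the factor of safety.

Resolving the block weight along and normal to the plane and applying the Mohr–Coulomb strength on the joint:
N' = W cosα = 866·cos30.2° = 748.5 kN/m
Driving force T = W sinα = 866·sin30.2° = 435.6 kN/m
Resisting force R = c_j·L + N'·tanφ_j = 2·21.7 + 748.5·tan33.2° = 43.4 + 489.8 = 533.2 kN/m
FS = R / T = 533.2 / 435.6 = 1.224

FS = 1.22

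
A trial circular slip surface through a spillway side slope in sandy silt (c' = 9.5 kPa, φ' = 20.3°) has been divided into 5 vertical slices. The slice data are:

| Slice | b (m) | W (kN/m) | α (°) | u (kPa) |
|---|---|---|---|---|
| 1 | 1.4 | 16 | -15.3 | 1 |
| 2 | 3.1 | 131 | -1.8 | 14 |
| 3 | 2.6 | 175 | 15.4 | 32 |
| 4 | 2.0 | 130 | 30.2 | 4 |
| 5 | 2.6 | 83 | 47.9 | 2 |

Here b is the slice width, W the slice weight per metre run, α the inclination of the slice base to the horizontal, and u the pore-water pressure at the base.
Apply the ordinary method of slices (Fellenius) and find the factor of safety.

Ordinary method of slices: FS = Σ[c'·Δl_i + (W_i cosα_i − u_i·Δl_i)·tanφ'] / Σ W_i sinα_i, with Δl_i = b_i / cosα_i.
Slice 1: Δl = 1.4/cos(-15.3°) = 1.451 m; N'_1 = 16·cos(-15.3°) − 1·1.451 = 14.0; c'Δl = 13.79; W sinα = -4.2
Slice 2: Δl = 3.1/cos(-1.8°) = 3.102 m; N'_2 = 131·cos(-1.8°) − 14·3.102 = 87.5; c'Δl = 29.46; W sinα = -4.1
Slice 3: Δl = 2.6/cos15.4° = 2.697 m; N'_3 = 175·cos15.4° − 32·2.697 = 82.4; c'Δl = 25.62; W sinα = 46.5
Slice 4: Δl = 2.0/cos30.2° = 2.314 m; N'_4 = 130·cos30.2° − 4·2.314 = 103.1; c'Δl = 21.98; W sinα = 65.4
Slice 5: Δl = 2.6/cos47.9° = 3.878 m; N'_5 = 83·cos47.9° − 2·3.878 = 47.9; c'Δl = 36.84; W sinα = 61.6
Σc'Δl = 127.7 kN/m; ΣN' = 334.9 kN/m; ΣW sinα = 165.1 kN/m
Resisting = 127.7 + 334.9·tan20.3° = 127.7 + 123.9 = 251.6 kN/m
FS = 251.6 / 165.1 = 1.524

FS = 1.52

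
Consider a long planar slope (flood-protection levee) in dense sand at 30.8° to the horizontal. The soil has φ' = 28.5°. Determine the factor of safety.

For a dry cohesionless infinite slope the factor of safety is FS = tanφ' / tanβ.
FS = tan28.5° / tan30.8° = 0.5430 / 0.5961 = 0.911

FS = 0.91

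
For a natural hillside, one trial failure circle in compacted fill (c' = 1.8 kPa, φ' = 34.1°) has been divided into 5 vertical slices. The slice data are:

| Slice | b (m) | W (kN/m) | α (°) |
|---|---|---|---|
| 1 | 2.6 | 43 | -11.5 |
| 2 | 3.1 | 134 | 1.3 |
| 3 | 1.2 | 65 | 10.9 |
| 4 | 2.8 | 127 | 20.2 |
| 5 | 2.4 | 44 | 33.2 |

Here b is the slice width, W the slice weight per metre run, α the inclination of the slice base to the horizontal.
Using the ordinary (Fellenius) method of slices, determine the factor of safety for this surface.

FS = 3.90

Ordinary method of slices: FS = Σ[c'·Δl_i + (W_i cosα_i)·tanφ'] / Σ W_i sinα_i, with Δl_i = b_i / cosα_i.
Slice 1: Δl = 2.6/cos(-11.5°) = 2.653 m; N'_1 = 43·cos(-11.5°) = 42.1; c'Δl = 4.78; W sinα = -8.6
Slice 2: Δl = 3.1/cos1.3° = 3.101 m; N'_2 = 134·cos1.3° = 134.0; c'Δl = 5.58; W sinα = 3.0
Slice 3: Δl = 1.2/cos10.9° = 1.222 m; N'_3 = 65·cos10.9° = 63.8; c'Δl = 2.20; W sinα = 12.3
Slice 4: Δl = 2.8/cos20.2° = 2.984 m; N'_4 = 127·cos20.2° = 119.2; c'Δl = 5.37; W sinα = 43.9
Slice 5: Δl = 2.4/cos33.2° = 2.868 m; N'_5 = 44·cos33.2° = 36.8; c'Δl = 5.16; W sinα = 24.1
Σc'Δl = 23.1 kN/m; ΣN' = 395.9 kN/m; ΣW sinα = 74.7 kN/m
Resisting = 23.1 + 395.9·tan34.1° = 23.1 + 268.1 = 291.2 kN/m
FS = 291.2 / 74.7 = 3.897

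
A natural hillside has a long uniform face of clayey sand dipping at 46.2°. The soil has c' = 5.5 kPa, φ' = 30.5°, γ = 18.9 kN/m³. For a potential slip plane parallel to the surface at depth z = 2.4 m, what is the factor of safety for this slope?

For an infinite slope with a slip plane parallel to the surface (no pore pressure): FS = [c' + γz cos²β tanφ'] / [γz sinβ cosβ].
γz = 18.9·2.4 = 45.36 kN/m²
Numerator = 5.5 + 45.36·cos²46.2°·tan30.5° = 5.5 + 45.36·0.4791·0.5890 = 18.300 kPa
Denominator = 45.36·sin46.2°·cos46.2° = 45.36·0.7218·0.6921 = 22.660 kPa
FS = 18.300 / 22.660 = 0.808

FS = 0.81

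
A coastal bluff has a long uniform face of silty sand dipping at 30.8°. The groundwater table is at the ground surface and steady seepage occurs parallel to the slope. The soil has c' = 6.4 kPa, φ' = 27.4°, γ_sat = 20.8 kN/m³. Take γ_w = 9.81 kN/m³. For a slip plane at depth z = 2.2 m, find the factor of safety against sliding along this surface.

FS = 0.78

With seepage parallel to the slope and the water table at the surface, the effective normal stress on the slip plane uses the buoyant unit weight γ' = γ_sat − γ_w while the driving shear stress uses γ_sat:
FS = [c' + γ' z cos²β tanφ'] / [γ_sat z sinβ cosβ]
γ' = 20.8 − 9.81 = 10.99 kN/m³
Numerator = 6.4 + 10.99·2.2·cos²30.8°·tan27.4° = 6.4 + 10.99·2.2·0.7378·0.5184 = 15.647 kPa
Denominator = 20.8·2.2·sin30.8°·cos30.8° = 20.8·2.2·0.5120·0.8590 = 20.126 kPa
FS = 15.647 / 20.126 = 0.777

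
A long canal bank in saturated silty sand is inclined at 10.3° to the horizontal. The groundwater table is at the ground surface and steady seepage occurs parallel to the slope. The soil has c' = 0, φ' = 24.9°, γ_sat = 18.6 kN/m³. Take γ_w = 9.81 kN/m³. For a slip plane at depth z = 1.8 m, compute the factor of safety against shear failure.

With seepage parallel to the slope and the water table at the surface, the effective normal stress on the slip plane uses the buoyant unit weight γ' = γ_sat − γ_w while the driving shear stress uses γ_sat:
FS = [c' + γ' z cos²β tanφ'] / [γ_sat z sinβ cosβ]
(For c' = 0 this reduces to FS = (γ'/γ_sat)·tanφ'/tanβ.)
γ' = 18.6 − 9.81 = 8.79 kN/m³
Numerator = 0.0 + 8.79·1.8·cos²10.3°·tan24.9° = 0.0 + 8.79·1.8·0.9680·0.4642 = 7.110 kPa
Denominator = 18.6·1.8·sin10.3°·cos10.3° = 18.6·1.8·0.1788·0.9839 = 5.890 kPa
FS = 7.110 / 5.890 = 1.207

FS = 1.21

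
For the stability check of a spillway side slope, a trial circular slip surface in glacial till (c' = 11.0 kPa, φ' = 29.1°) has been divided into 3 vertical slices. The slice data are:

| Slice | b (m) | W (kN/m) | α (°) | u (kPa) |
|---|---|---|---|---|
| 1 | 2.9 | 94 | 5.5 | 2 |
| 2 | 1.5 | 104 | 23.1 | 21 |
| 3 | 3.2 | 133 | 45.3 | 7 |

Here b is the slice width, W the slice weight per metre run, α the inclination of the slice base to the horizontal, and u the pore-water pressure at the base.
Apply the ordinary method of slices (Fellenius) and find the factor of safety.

FS = 1.51

Ordinary method of slices: FS = Σ[c'·Δl_i + (W_i cosα_i − u_i·Δl_i)·tanφ'] / Σ W_i sinα_i, with Δl_i = b_i / cosα_i.
Slice 1: Δl = 2.9/cos5.5° = 2.913 m; N'_1 = 94·cos5.5° − 2·2.913 = 87.7; c'Δl = 32.05; W sinα = 9.0
Slice 2: Δl = 1.5/cos23.1° = 1.631 m; N'_2 = 104·cos23.1° − 21·1.631 = 61.4; c'Δl = 17.94; W sinα = 40.8
Slice 3: Δl = 3.2/cos45.3° = 4.549 m; N'_3 = 133·cos45.3° − 7·4.549 = 61.7; c'Δl = 50.04; W sinα = 94.5
Σc'Δl = 100.0 kN/m; ΣN' = 210.9 kN/m; ΣW sinα = 144.3 kN/m
Resisting = 100.0 + 210.9·tan29.1° = 100.0 + 117.4 = 217.4 kN/m
FS = 217.4 / 144.3 = 1.506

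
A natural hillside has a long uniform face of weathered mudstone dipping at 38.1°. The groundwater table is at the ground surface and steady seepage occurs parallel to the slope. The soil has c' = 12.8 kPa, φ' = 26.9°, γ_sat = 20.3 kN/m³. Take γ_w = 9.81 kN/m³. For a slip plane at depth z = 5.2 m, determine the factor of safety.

With seepage parallel to the slope and the water table at the surface, the effective normal stress on the slip plane uses the buoyant unit weight γ' = γ_sat − γ_w while the driving shear stress uses γ_sat:
FS = [c' + γ' z cos²β tanφ'] / [γ_sat z sinβ cosβ]
γ' = 20.3 − 9.81 = 10.49 kN/m³
Numerator = 12.8 + 10.49·5.2·cos²38.1°·tan26.9° = 12.8 + 10.49·5.2·0.6193·0.5073 = 29.937 kPa
Denominator = 20.3·5.2·sin38.1°·cos38.1° = 20.3·5.2·0.6170·0.7869 = 51.256 kPa
FS = 29.937 / 51.256 = 0.584

FS = 0.58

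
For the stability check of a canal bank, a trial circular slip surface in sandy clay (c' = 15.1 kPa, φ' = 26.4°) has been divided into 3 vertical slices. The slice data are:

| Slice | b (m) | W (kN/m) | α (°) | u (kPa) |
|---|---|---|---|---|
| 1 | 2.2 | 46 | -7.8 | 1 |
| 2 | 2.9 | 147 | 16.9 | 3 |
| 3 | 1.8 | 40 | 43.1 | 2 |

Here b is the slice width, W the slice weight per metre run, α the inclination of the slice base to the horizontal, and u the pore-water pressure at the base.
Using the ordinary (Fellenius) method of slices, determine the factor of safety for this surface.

Ordinary method of slices: FS = Σ[c'·Δl_i + (W_i cosα_i − u_i·Δl_i)·tanφ'] / Σ W_i sinα_i, with Δl_i = b_i / cosα_i.
Slice 1: Δl = 2.2/cos(-7.8°) = 2.221 m; N'_1 = 46·cos(-7.8°) − 1·2.221 = 43.4; c'Δl = 33.53; W sinα = -6.2
Slice 2: Δl = 2.9/cos16.9° = 3.031 m; N'_2 = 147·cos16.9° − 3·3.031 = 131.6; c'Δl = 45.77; W sinα = 42.7
Slice 3: Δl = 1.8/cos43.1° = 2.465 m; N'_3 = 40·cos43.1° − 2·2.465 = 24.3; c'Δl = 37.22; W sinα = 27.3
Σc'Δl = 116.5 kN/m; ΣN' = 199.2 kN/m; ΣW sinα = 63.8 kN/m
Resisting = 116.5 + 199.2·tan26.4° = 116.5 + 98.9 = 215.4 kN/m
FS = 215.4 / 63.8 = 3.375

FS = 3.38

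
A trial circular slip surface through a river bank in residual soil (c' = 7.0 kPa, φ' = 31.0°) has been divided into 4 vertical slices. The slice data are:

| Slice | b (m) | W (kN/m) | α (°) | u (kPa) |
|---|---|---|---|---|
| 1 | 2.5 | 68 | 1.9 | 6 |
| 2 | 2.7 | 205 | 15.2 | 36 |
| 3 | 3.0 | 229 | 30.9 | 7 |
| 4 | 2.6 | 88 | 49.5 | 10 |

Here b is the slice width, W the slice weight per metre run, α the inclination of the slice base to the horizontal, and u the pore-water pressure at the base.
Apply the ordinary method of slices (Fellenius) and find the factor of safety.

FS = 1.22

Ordinary method of slices: FS = Σ[c'·Δl_i + (W_i cosα_i − u_i·Δl_i)·tanφ'] / Σ W_i sinα_i, with Δl_i = b_i / cosα_i.
Slice 1: Δl = 2.5/cos1.9° = 2.501 m; N'_1 = 68·cos1.9° − 6·2.501 = 53.0; c'Δl = 17.51; W sinα = 2.3
Slice 2: Δl = 2.7/cos15.2° = 2.798 m; N'_2 = 205·cos15.2° − 36·2.798 = 97.1; c'Δl = 19.59; W sinα = 53.7
Slice 3: Δl = 3.0/cos30.9° = 3.496 m; N'_3 = 229·cos30.9° − 7·3.496 = 172.0; c'Δl = 24.47; W sinα = 117.6
Slice 4: Δl = 2.6/cos49.5° = 4.003 m; N'_4 = 88·cos49.5° − 10·4.003 = 17.1; c'Δl = 28.02; W sinα = 66.9
Σc'Δl = 89.6 kN/m; ΣN' = 339.2 kN/m; ΣW sinα = 240.5 kN/m
Resisting = 89.6 + 339.2·tan31.0° = 89.6 + 203.8 = 293.4 kN/m
FS = 293.4 / 240.5 = 1.220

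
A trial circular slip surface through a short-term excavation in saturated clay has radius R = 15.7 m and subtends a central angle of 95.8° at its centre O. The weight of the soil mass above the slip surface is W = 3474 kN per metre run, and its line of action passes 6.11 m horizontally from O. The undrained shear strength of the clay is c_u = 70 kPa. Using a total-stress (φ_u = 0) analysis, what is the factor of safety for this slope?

Taking moments about the centre O, the resisting moment is provided by the undrained shear strength acting along the arc:
Arc length L_a = R·θ = 15.7·(95.8°·π/180) = 15.7·1.6720 = 26.25 m
M_R = c_u·L_a·R = 70·26.25·15.7 = 28849.6 kN·m/m
M_D = W·d = 3474·6.11 = 21226.1 kN·m/m
FS = M_R / M_D = 28849.6 / 21226.1 = 1.359

FS = 1.36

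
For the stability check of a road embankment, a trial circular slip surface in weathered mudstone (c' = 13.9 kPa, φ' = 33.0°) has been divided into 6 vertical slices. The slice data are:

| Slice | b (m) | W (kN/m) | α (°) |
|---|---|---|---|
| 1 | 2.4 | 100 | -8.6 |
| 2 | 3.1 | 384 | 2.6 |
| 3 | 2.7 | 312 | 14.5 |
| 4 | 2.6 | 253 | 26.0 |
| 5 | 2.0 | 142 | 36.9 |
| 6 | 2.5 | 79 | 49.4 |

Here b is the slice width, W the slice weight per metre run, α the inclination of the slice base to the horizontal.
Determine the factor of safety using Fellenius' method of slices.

Ordinary method of slices: FS = Σ[c'·Δl_i + (W_i cosα_i)·tanφ'] / Σ W_i sinα_i, with Δl_i = b_i / cosα_i.
Slice 1: Δl = 2.4/cos(-8.6°) = 2.427 m; N'_1 = 100·cos(-8.6°) = 98.9; c'Δl = 33.74; W sinα = -15.0
Slice 2: Δl = 3.1/cos2.6° = 3.103 m; N'_2 = 384·cos2.6° = 383.6; c'Δl = 43.13; W sinα = 17.4
Slice 3: Δl = 2.7/cos14.5° = 2.789 m; N'_3 = 312·cos14.5° = 302.1; c'Δl = 38.76; W sinα = 78.1
Slice 4: Δl = 2.6/cos26.0° = 2.893 m; N'_4 = 253·cos26.0° = 227.4; c'Δl = 40.21; W sinα = 110.9
Slice 5: Δl = 2.0/cos36.9° = 2.501 m; N'_5 = 142·cos36.9° = 113.6; c'Δl = 34.76; W sinα = 85.3
Slice 6: Δl = 2.5/cos49.4° = 3.842 m; N'_6 = 79·cos49.4° = 51.4; c'Δl = 53.40; W sinα = 60.0
Σc'Δl = 244.0 kN/m; ΣN' = 1176.9 kN/m; ΣW sinα = 336.7 kN/m
Resisting = 244.0 + 1176.9·tan33.0° = 244.0 + 764.3 = 1008.3 kN/m
FS = 1008.3 / 336.7 = 2.994

FS = 2.99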